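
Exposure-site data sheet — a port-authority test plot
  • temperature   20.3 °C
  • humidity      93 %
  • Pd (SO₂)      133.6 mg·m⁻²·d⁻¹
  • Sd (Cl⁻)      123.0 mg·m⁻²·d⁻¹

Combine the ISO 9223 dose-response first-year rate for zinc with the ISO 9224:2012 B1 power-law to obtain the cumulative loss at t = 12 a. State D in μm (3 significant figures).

D(12) = 53.3 μm

zinc: T>10 °C ⇒ hinge -0.071·(20.3−10) = -0.7313
  Pd branch = 0.0129·Pd^0.44·e^(0.046·RH+f) = 3.857 μm/a
  Cl⁻ term: 0.0175·123.0^0.57·exp(0.008·93+0.085·20.3) = 3.212
  r_corr = 3.857 + 3.212 = 7.069 μm/a
Power-law: D(12) = r_corr · 12^0.813
  D(12) = 7.069 × 12^0.813 = 7.069 × 7.54 = 53.3 μm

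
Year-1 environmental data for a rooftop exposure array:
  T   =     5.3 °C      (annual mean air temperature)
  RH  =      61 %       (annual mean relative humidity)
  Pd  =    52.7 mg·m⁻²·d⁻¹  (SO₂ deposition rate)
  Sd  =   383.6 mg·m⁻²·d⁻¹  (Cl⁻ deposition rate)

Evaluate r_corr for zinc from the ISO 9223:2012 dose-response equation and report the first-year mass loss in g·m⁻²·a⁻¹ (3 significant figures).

r_corr = 16.8 g·m⁻²·a⁻¹

zinc: T≤10 °C ⇒ hinge +0.038·(5.3−10) = -0.1786
  sulphur-dioxide contribution → 1.022 μm/a
  chloride contribution → 1.329 μm/a
  total first-year rate 2.35 μm/a
Convert to mass loss: 2.35 μm/a × 7.14 g/cm³ = 16.78 g·m⁻²·a⁻¹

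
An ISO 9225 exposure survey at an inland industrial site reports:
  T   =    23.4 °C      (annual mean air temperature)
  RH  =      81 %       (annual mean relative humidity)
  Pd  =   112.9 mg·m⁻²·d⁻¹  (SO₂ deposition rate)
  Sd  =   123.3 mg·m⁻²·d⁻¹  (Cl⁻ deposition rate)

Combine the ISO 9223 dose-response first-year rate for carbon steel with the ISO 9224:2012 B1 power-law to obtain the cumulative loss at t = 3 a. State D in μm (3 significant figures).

carbon steel: temperature factor f = -0.054·(13.4) = -0.7236
  sulphur-dioxide contribution → 50.66 μm/a
  chloride contribution → 74.54 μm/a
  ⇒ r_corr(carbon steel) = 125.2 μm/a
Power-law: D(3) = r_corr · 3^0.523
  D(3) = 125.2 × 3^0.523 = 125.2 × 1.776 = 222.4 μm

D(3) = 222 μm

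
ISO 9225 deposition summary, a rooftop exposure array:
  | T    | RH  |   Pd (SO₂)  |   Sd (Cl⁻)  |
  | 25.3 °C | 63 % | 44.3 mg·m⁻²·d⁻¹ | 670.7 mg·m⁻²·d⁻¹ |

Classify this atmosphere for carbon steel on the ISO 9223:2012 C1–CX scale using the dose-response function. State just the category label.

C5

carbon steel: f(T) = -0.054·(T−10) [T>10 °C] = -0.8262
  SO₂ term: 1.77·44.3^0.52·exp(0.02·63-0.8262) = 19.61
  Sd branch = 0.102·Sd^0.62·e^(0.033·RH+0.04·T) = 126.9 μm/a
  sum: 19.61 + 126.9 → r_corr = 146.5 μm/a
ISO 9223 Table 2 (carbon steel): 80 < 147 ≤ 200 μm/a ⇒ C5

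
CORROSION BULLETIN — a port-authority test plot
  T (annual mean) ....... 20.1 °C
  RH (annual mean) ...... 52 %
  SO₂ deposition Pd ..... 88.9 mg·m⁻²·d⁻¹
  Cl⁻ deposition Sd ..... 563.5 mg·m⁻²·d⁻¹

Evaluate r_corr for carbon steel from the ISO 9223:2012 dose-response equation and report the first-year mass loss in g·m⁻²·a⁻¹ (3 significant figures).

carbon steel: temperature factor f = -0.054·(10.1) = -0.5454
  sulphur-dioxide contribution → 29.94 μm/a
  chloride contribution → 64.35 μm/a
  total first-year rate 94.29 μm/a
Convert to mass loss: 94.29 μm/a × 7.85 g/cm³ = 740.2 g·m⁻²·a⁻¹

r_corr = 740 g·m⁻²·a⁻¹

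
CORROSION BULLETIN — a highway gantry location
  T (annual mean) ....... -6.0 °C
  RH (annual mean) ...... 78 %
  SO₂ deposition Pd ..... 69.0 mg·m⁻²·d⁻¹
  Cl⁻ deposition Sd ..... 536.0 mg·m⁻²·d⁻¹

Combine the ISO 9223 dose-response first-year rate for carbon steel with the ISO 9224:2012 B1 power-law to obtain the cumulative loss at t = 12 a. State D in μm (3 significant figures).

carbon steel: T≤10 °C ⇒ hinge +0.150·(-6.0−10) = -2.4000
  SO₂ term: 1.77·69.0^0.52·exp(0.02·78-2.4000) = 6.908
  Sd branch = 0.102·Sd^0.62·e^(0.033·RH+0.04·T) = 51.8 μm/a
  sum: 6.908 + 51.8 → r_corr = 58.71 μm/a
Power-law: D(12) = r_corr · 12^0.523
  D(12) = 58.71 × 12^0.523 = 58.71 × 3.668 = 215.3 μm

D(12) = 215 μm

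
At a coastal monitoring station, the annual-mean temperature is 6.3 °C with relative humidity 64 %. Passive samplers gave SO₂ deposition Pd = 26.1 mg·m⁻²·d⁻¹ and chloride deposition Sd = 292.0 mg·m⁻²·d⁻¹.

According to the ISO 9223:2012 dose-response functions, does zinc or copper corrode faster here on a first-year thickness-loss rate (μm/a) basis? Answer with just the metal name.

zinc: T≤10 °C ⇒ hinge +0.038·(6.3−10) = -0.1406
  sulphur-dioxide contribution → 0.8942 μm/a
  chloride contribution → 1.268 μm/a
  total first-year rate 2.162 μm/a
copper: temperature factor f = +0.126·(-3.7) = -0.4662
  sulphur-dioxide contribution → 0.3389 μm/a
  chloride contribution → 0.6472 μm/a
  ⇒ r_corr(copper) = 0.9861 μm/a
Ordering by μm/a: zinc (2.16) > copper (0.986)

zinc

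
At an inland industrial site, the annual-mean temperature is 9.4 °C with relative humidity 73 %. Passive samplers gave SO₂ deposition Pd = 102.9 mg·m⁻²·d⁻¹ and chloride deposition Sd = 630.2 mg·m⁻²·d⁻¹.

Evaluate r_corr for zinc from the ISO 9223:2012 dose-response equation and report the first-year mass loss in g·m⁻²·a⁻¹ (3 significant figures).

r_corr = 39.5 g·m⁻²·a⁻¹

zinc: temperature factor f = +0.038·(-0.6) = -0.0228
  sulphur-dioxide contribution → 2.783 μm/a
  chloride contribution → 2.75 μm/a
  total first-year rate 5.533 μm/a
Convert to mass loss: 5.533 μm/a × 7.14 g/cm³ = 39.51 g·m⁻²·a⁻¹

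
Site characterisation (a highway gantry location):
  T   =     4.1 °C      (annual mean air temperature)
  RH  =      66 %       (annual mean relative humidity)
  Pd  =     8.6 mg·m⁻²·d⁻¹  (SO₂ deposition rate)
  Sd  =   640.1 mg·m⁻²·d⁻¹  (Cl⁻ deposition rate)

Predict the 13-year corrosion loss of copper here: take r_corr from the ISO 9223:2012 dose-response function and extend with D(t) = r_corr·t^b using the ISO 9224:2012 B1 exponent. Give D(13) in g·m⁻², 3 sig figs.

D(13) = 49.0 g·m⁻²

copper: T≤10 °C ⇒ hinge +0.126·(4.1−10) = -0.7434
  Pd branch = 0.0053·Pd^0.26·e^(0.059·RH+f) = 0.2165 μm/a
  Cl⁻ term: 0.01025·640.1^0.27·exp(0.036·66+0.049·4.1) = 0.7719
  r_corr = 0.2165 + 0.7719 = 0.9884 μm/a
Long-term exponent b (ISO 9224 Table 2, B1) = 0.667
  D(13) = 0.9884 × 13^0.667 = 0.9884 × 5.534 = 5.469 μm
  Mass loss = 5.469 μm × 8.96 g/cm³ = 49.01 g·m⁻²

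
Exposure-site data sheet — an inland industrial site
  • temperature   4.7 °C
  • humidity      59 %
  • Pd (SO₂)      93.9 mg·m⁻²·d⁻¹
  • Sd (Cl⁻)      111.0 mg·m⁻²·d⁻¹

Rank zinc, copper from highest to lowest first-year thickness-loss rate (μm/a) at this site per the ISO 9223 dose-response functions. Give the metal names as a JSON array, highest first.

zinc: f(T) = +0.038·(T−10) [T≤10 °C] = -0.2014
  sulphur-dioxide contribution → 1.174 μm/a
  chloride contribution → 0.6129 μm/a
  total first-year rate 1.787 μm/a
copper: temperature factor f = +0.126·(-5.3) = -0.6678
  sulphur-dioxide contribution → 0.2877 μm/a
  chloride contribution → 0.385 μm/a
  ⇒ r_corr(copper) = 0.6727 μm/a
Ordering by μm/a: zinc (1.79) > copper (0.673)

["zinc", "copper"]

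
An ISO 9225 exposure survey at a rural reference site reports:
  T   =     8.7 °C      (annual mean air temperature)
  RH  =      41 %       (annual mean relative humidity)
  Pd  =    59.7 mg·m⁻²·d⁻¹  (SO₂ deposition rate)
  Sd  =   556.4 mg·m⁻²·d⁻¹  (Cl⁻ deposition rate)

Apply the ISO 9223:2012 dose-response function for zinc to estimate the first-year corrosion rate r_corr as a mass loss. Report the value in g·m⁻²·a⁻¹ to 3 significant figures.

r_corr = 16.8 g·m⁻²·a⁻¹

zinc: T≤10 °C ⇒ hinge +0.038·(8.7−10) = -0.0494
  sulphur-dioxide contribution → 0.4894 μm/a
  chloride contribution → 1.869 μm/a
  total first-year rate 2.358 μm/a
Convert to mass loss: 2.358 μm/a × 7.14 g/cm³ = 16.84 g·m⁻²·a⁻¹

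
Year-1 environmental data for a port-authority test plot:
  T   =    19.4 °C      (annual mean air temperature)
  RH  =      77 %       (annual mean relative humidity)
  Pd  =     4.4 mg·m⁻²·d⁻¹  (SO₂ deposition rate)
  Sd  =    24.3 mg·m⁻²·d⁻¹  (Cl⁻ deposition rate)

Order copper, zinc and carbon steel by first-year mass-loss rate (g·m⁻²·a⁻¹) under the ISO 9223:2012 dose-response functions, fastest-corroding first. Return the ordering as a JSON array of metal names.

copper: T>10 °C ⇒ hinge -0.080·(19.4−10) = -0.7520
  Pd branch = 0.0053·Pd^0.26·e^(0.059·RH+f) = 0.3451 μm/a
  Cl⁻ term: 0.01025·24.3^0.27·exp(0.036·77+0.049·19.4) = 1.004
  sum: 0.3451 + 1.004 → r_corr = 1.349 μm/a
  mass loss = 1.349 μm/a × 8.96 g/cm³ = 12.08 g·m⁻²·a⁻¹
zinc: temperature factor f = -0.071·(9.4) = -0.6674
  SO₂ term: 0.0129·4.4^0.44·exp(0.046·77-0.6674) = 0.4387
  Sd branch = 0.0175·Sd^0.57·e^(0.008·RH+0.085·T) = 1.039 μm/a
  r_corr = 0.4387 + 1.039 = 1.477 μm/a
  mass loss = 1.477 μm/a × 7.14 g/cm³ = 10.55 g·m⁻²·a⁻¹
carbon steel: f(T) = -0.054·(T−10) [T>10 °C] = -0.5076
  SO₂ term: 1.77·4.4^0.52·exp(0.02·77-0.5076) = 10.74
  Cl⁻ term: 0.102·24.3^0.62·exp(0.033·77+0.04·19.4) = 20.33
  sum: 10.74 + 20.33 → r_corr = 31.07 μm/a
  mass loss = 31.07 μm/a × 7.85 g/cm³ = 243.9 g·m⁻²·a⁻¹
Ordering by g·m⁻²·a⁻¹: carbon steel (244) > copper (12.1) > zinc (10.5)

["carbon steel", "copper", "zinc"]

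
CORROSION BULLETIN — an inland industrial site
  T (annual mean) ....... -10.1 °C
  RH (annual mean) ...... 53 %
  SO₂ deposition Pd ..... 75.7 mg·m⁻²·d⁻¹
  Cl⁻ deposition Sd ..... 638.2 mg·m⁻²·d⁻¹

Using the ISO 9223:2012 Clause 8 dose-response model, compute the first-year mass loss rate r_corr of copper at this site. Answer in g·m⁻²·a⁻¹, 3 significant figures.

copper: T≤10 °C ⇒ hinge +0.126·(-10.1−10) = -2.5326
  SO₂ term: 0.0053·75.7^0.26·exp(0.059·53-2.5326) = 0.02958
  Sd branch = 0.01025·Sd^0.27·e^(0.036·RH+0.049·T) = 0.2409 μm/a
  sum: 0.02958 + 0.2409 → r_corr = 0.2704 μm/a
Convert to mass loss: 0.2704 μm/a × 8.96 g/cm³ = 2.423 g·m⁻²·a⁻¹

r_corr = 2.42 g·m⁻²·a⁻¹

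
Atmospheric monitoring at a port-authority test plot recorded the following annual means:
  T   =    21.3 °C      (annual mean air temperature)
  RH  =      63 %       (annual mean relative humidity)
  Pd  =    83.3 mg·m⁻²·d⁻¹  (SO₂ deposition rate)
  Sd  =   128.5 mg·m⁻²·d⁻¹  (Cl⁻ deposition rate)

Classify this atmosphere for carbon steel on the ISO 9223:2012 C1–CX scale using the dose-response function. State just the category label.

C4

carbon steel: T>10 °C ⇒ hinge -0.054·(21.3−10) = -0.6102
  sulphur-dioxide contribution → 33.8 μm/a
  chloride contribution → 38.82 μm/a
  ⇒ r_corr(carbon steel) = 72.62 μm/a
Category bounds: 50…80 μm/a bracket r_corr ⇒ C4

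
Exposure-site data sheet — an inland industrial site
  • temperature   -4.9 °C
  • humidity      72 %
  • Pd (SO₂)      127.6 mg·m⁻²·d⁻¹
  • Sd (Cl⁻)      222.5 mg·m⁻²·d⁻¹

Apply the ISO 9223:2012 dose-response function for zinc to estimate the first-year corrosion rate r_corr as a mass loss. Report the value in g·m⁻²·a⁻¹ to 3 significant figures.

zinc: T≤10 °C ⇒ hinge +0.038·(-4.9−10) = -0.5662
  sulphur-dioxide contribution → 1.697 μm/a
  chloride contribution → 0.447 μm/a
  total first-year rate 2.144 μm/a
Convert to mass loss: 2.144 μm/a × 7.14 g/cm³ = 15.31 g·m⁻²·a⁻¹

r_corr = 15.3 g·m⁻²·a⁻¹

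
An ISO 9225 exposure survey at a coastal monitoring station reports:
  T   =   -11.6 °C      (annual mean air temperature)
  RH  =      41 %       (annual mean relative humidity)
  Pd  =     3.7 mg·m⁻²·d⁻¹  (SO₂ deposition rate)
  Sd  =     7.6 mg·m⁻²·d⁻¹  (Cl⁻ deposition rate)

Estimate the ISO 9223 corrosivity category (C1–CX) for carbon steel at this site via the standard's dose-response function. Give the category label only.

carbon steel: f(T) = +0.150·(T−10) [T≤10 °C] = -3.2400
  SO₂ term: 1.77·3.7^0.52·exp(0.02·41-3.2400) = 0.3108
  Cl⁻ term: 0.102·7.6^0.62·exp(0.033·41+0.04·-11.6) = 0.8726
  sum: 0.3108 + 0.8726 → r_corr = 1.183 μm/a
1.18 μm/a falls in (0, 1.3] for carbon steel → category C1

C1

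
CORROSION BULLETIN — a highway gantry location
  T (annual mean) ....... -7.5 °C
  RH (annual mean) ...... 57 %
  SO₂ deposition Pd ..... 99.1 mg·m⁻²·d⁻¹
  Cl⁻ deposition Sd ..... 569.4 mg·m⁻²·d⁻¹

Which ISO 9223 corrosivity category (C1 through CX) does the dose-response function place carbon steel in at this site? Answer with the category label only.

carbon steel: f(T) = +0.150·(T−10) [T≤10 °C] = -2.6250
  SO₂ term: 1.77·99.1^0.52·exp(0.02·57-2.6250) = 4.375
  Cl⁻ term: 0.102·569.4^0.62·exp(0.033·57+0.04·-7.5) = 25.33
  r_corr = 4.375 + 25.33 = 29.7 μm/a
Category bounds: 25…50 μm/a bracket r_corr ⇒ C3

C3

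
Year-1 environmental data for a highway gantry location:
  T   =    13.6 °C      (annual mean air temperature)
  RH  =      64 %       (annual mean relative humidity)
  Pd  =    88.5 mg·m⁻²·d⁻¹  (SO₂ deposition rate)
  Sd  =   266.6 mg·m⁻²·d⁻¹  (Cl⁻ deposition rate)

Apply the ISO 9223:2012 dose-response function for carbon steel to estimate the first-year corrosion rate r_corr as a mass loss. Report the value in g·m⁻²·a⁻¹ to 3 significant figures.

r_corr = 787 g·m⁻²·a⁻¹

carbon steel: temperature factor f = -0.054·(3.6) = -0.1944
  SO₂ term: 1.77·88.5^0.52·exp(0.02·64-0.1944) = 53.93
  Sd branch = 0.102·Sd^0.62·e^(0.033·RH+0.04·T) = 46.36 μm/a
  r_corr = 53.93 + 46.36 = 100.3 μm/a
Convert to mass loss: 100.3 μm/a × 7.85 g/cm³ = 787.3 g·m⁻²·a⁻¹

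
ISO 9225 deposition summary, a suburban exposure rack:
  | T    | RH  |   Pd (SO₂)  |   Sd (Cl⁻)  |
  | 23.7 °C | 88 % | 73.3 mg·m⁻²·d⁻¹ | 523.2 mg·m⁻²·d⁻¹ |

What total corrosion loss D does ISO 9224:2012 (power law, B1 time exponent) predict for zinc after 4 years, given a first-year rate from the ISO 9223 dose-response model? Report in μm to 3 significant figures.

D(4) = 34.7 μm

zinc: temperature factor f = -0.071·(13.7) = -0.9727
  SO₂ term: 0.0129·73.3^0.44·exp(0.046·88-0.9727) = 1.849
  Cl⁻ term: 0.0175·523.2^0.57·exp(0.008·88+0.085·23.7) = 9.404
  r_corr = 1.849 + 9.404 = 11.25 μm/a
Power-law: D(4) = r_corr · 4^0.813
  D(4) = 11.25 × 4^0.813 = 11.25 × 3.087 = 34.73 μm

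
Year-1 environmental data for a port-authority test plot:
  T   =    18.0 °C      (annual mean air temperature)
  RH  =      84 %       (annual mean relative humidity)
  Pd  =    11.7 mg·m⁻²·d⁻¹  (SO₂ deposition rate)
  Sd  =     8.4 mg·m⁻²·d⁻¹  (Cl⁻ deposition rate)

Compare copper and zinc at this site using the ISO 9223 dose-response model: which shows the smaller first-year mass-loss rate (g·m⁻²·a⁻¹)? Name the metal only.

copper: T>10 °C ⇒ hinge -0.080·(18.0−10) = -0.6400
  SO₂ term: 0.0053·11.7^0.26·exp(0.059·84-0.6400) = 0.7523
  Sd branch = 0.01025·Sd^0.27·e^(0.036·RH+0.049·T) = 0.905 μm/a
  sum: 0.7523 + 0.905 → r_corr = 1.657 μm/a
  mass loss = 1.657 μm/a × 8.96 g/cm³ = 14.85 g·m⁻²·a⁻¹
zinc: f(T) = -0.071·(T−10) [T>10 °C] = -0.5680
  Pd branch = 0.0129·Pd^0.44·e^(0.046·RH+f) = 1.028 μm/a
  Sd branch = 0.0175·Sd^0.57·e^(0.008·RH+0.085·T) = 0.5323 μm/a
  sum: 1.028 + 0.5323 → r_corr = 1.56 μm/a
  mass loss = 1.56 μm/a × 7.14 g/cm³ = 11.14 g·m⁻²·a⁻¹
Ordering by g·m⁻²·a⁻¹: copper (14.8) > zinc (11.1)

zinc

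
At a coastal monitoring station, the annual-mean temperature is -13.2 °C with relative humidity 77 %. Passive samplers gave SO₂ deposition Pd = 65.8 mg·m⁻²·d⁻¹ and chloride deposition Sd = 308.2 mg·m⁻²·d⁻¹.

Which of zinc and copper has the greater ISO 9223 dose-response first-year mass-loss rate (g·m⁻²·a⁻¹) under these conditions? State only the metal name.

zinc

zinc: f(T) = +0.038·(T−10) [T≤10 °C] = -0.8816
  Pd branch = 0.0129·Pd^0.44·e^(0.046·RH+f) = 1.164 μm/a
  Cl⁻ term: 0.0175·308.2^0.57·exp(0.008·77+0.085·-13.2) = 0.2766
  r_corr = 1.164 + 0.2766 = 1.441 μm/a
  mass loss = 1.441 μm/a × 7.14 g/cm³ = 10.29 g·m⁻²·a⁻¹
copper: temperature factor f = +0.126·(-23.2) = -2.9232
  Pd branch = 0.0053·Pd^0.26·e^(0.059·RH+f) = 0.07952 μm/a
  Sd branch = 0.01025·Sd^0.27·e^(0.036·RH+0.049·T) = 0.4033 μm/a
  r_corr = 0.07952 + 0.4033 = 0.4829 μm/a
  mass loss = 0.4829 μm/a × 8.96 g/cm³ = 4.326 g·m⁻²·a⁻¹
Ordering by g·m⁻²·a⁻¹: zinc (10.3) > copper (4.33)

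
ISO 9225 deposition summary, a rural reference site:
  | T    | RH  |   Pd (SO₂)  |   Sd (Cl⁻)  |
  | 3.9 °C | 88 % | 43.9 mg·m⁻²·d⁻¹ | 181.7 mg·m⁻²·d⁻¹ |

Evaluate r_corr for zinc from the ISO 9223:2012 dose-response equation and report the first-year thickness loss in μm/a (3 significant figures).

zinc: T≤10 °C ⇒ hinge +0.038·(3.9−10) = -0.2318
  SO₂ term: 0.0129·43.9^0.44·exp(0.046·88-0.2318) = 3.095
  Sd branch = 0.0175·Sd^0.57·e^(0.008·RH+0.085·T) = 0.9563 μm/a
  sum: 3.095 + 0.9563 → r_corr = 4.051 μm/a

r_corr = 4.05 μm/a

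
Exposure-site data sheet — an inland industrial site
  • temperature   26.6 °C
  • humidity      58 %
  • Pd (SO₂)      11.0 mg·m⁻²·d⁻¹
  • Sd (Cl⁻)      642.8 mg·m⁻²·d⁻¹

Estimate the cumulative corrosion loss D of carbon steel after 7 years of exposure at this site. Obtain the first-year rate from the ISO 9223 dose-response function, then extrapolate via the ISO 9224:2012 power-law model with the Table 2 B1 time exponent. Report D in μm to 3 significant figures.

carbon steel: f(T) = -0.054·(T−10) [T>10 °C] = -0.8964
  Pd branch = 1.77·Pd^0.52·e^(0.02·RH+f) = 8.016 μm/a
  Cl⁻ term: 0.102·642.8^0.62·exp(0.033·58+0.04·26.6) = 110.4
  r_corr = 8.016 + 110.4 = 118.4 μm/a
Power-law: D(7) = r_corr · 7^0.523
  D(7) = 118.4 × 7^0.523 = 118.4 × 2.767 = 327.6 μm

D(7) = 328 μm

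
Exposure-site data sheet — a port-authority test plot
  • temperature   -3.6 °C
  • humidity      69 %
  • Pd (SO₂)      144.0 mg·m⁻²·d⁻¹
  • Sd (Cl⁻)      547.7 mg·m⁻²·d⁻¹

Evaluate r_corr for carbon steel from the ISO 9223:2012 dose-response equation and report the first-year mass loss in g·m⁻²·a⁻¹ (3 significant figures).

carbon steel: T≤10 °C ⇒ hinge +0.150·(-3.6−10) = -2.0400
  sulphur-dioxide contribution → 12.13 μm/a
  chloride contribution → 42.94 μm/a
  ⇒ r_corr(carbon steel) = 55.06 μm/a
Convert to mass loss: 55.06 μm/a × 7.85 g/cm³ = 432.2 g·m⁻²·a⁻¹

r_corr = 432 g·m⁻²·a⁻¹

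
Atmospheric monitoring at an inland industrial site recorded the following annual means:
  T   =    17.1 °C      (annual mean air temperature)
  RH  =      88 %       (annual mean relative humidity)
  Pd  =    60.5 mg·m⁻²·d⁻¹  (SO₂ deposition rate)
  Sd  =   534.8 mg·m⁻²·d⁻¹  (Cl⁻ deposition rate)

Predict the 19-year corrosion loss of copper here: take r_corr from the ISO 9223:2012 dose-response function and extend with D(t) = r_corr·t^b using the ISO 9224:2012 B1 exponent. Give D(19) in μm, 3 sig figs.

D(19) = 33.1 μm

copper: T>10 °C ⇒ hinge -0.080·(17.1−10) = -0.5680
  sulphur-dioxide contribution → 1.569 μm/a
  chloride contribution → 3.07 μm/a
  total first-year rate 4.639 μm/a
Long-term exponent b (ISO 9224 Table 2, B1) = 0.667
  D(19) = 4.639 × 19^0.667 = 4.639 × 7.127 = 33.06 μm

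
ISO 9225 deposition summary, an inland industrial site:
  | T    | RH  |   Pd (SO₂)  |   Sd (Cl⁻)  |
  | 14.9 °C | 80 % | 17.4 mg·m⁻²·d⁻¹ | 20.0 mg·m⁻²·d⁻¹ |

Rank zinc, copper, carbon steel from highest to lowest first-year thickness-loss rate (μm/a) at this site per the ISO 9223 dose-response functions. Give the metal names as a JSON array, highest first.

zinc: T>10 °C ⇒ hinge -0.071·(14.9−10) = -0.3479
  SO₂ term: 0.0129·17.4^0.44·exp(0.046·80-0.3479) = 1.269
  Cl⁻ term: 0.0175·20.0^0.57·exp(0.008·80+0.085·14.9) = 0.6495
  r_corr = 1.269 + 0.6495 = 1.919 μm/a
copper: temperature factor f = -0.080·(4.9) = -0.3920
  SO₂ term: 0.0053·17.4^0.26·exp(0.059·80-0.3920) = 0.8442
  Cl⁻ term: 0.01025·20.0^0.27·exp(0.036·80+0.049·14.9) = 0.8508
  r_corr = 0.8442 + 0.8508 = 1.695 μm/a
carbon steel: temperature factor f = -0.054·(4.9) = -0.2646
  Pd branch = 1.77·Pd^0.52·e^(0.02·RH+f) = 29.72 μm/a
  Cl⁻ term: 0.102·20.0^0.62·exp(0.033·80+0.04·14.9) = 16.62
  r_corr = 29.72 + 16.62 = 46.34 μm/a
Ordering by μm/a: carbon steel (46.3) > zinc (1.92) > copper (1.7)

["carbon steel", "zinc", "copper"]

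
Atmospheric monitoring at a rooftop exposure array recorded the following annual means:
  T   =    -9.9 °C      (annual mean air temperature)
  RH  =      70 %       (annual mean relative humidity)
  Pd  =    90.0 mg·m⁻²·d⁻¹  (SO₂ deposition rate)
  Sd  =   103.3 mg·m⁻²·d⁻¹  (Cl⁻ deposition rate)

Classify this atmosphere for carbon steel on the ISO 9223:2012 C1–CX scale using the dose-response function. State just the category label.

carbon steel: f(T) = +0.150·(T−10) [T≤10 °C] = -2.9850
  Pd branch = 1.77·Pd^0.52·e^(0.02·RH+f) = 3.765 μm/a
  Sd branch = 0.102·Sd^0.62·e^(0.033·RH+0.04·T) = 12.26 μm/a
  r_corr = 3.765 + 12.26 = 16.03 μm/a
Category bounds: 1.3…25 μm/a bracket r_corr ⇒ C2

C2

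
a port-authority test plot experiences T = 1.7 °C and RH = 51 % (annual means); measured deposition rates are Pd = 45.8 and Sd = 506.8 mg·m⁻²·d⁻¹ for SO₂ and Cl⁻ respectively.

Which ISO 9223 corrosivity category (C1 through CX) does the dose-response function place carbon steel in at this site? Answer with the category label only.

C3

carbon steel: f(T) = +0.150·(T−10) [T≤10 °C] = -1.2450
  Pd branch = 1.77·Pd^0.52·e^(0.02·RH+f) = 10.33 μm/a
  Cl⁻ term: 0.102·506.8^0.62·exp(0.033·51+0.04·1.7) = 27.93
  sum: 10.33 + 27.93 → r_corr = 38.25 μm/a
Category bounds: 25…50 μm/a bracket r_corr ⇒ C3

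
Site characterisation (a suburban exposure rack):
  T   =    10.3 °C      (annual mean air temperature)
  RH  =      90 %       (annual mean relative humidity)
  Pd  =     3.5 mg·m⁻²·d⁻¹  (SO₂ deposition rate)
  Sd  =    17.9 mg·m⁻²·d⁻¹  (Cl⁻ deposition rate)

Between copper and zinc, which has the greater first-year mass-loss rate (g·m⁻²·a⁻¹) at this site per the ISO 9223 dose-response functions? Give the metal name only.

copper: f(T) = -0.080·(T−10) [T>10 °C] = -0.0240
  SO₂ term: 0.0053·3.5^0.26·exp(0.059·90-0.0240) = 1.45
  Cl⁻ term: 0.01025·17.9^0.27·exp(0.036·90+0.049·10.3) = 0.9447
  r_corr = 1.45 + 0.9447 = 2.395 μm/a
  mass loss = 2.395 μm/a × 8.96 g/cm³ = 21.46 g·m⁻²·a⁻¹
zinc: f(T) = -0.071·(T−10) [T>10 °C] = -0.0213
  SO₂ term: 0.0129·3.5^0.44·exp(0.046·90-0.0213) = 1.376
  Cl⁻ term: 0.0175·17.9^0.57·exp(0.008·90+0.085·10.3) = 0.4468
  r_corr = 1.376 + 0.4468 = 1.823 μm/a
  mass loss = 1.823 μm/a × 7.14 g/cm³ = 13.02 g·m⁻²·a⁻¹
Ordering by g·m⁻²·a⁻¹: copper (21.5) > zinc (13)

copper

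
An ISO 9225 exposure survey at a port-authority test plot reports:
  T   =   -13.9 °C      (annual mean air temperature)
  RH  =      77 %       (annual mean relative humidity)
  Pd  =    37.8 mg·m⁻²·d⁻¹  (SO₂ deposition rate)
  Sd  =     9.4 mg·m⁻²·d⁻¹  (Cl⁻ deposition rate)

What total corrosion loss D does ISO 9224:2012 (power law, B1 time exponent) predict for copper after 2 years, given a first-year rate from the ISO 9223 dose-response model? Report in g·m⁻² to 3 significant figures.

copper: temperature factor f = +0.126·(-23.9) = -3.0114
  sulphur-dioxide contribution → 0.06304 μm/a
  chloride contribution → 0.1519 μm/a
  ⇒ r_corr(copper) = 0.2149 μm/a
ISO 9224: D(t) = r_corr · t^b with b = 0.667 (copper, B1)
  D(2) = 0.2149 × 2^0.667 = 0.2149 × 1.588 = 0.3413 μm
  Mass loss = 0.3413 μm × 8.96 g/cm³ = 3.058 g·m⁻²

D(2) = 3.06 g·m⁻²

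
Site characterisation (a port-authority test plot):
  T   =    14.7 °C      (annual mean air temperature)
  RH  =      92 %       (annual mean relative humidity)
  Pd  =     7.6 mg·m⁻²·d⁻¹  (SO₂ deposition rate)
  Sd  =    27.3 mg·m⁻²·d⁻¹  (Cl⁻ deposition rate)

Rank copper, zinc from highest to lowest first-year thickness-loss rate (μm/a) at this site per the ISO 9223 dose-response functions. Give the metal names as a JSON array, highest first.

["copper", "zinc"]

copper: f(T) = -0.080·(T−10) [T>10 °C] = -0.3760
  SO₂ term: 0.0053·7.6^0.26·exp(0.059·92-0.3760) = 1.404
  Cl⁻ term: 0.01025·27.3^0.27·exp(0.036·92+0.049·14.7) = 1.412
  sum: 1.404 + 1.412 → r_corr = 2.815 μm/a
zinc: f(T) = -0.071·(T−10) [T>10 °C] = -0.3337
  Pd branch = 0.0129·Pd^0.44·e^(0.046·RH+f) = 1.553 μm/a
  Sd branch = 0.0175·Sd^0.57·e^(0.008·RH+0.085·T) = 0.8393 μm/a
  r_corr = 1.553 + 0.8393 = 2.392 μm/a
Ordering by μm/a: copper (2.82) > zinc (2.39)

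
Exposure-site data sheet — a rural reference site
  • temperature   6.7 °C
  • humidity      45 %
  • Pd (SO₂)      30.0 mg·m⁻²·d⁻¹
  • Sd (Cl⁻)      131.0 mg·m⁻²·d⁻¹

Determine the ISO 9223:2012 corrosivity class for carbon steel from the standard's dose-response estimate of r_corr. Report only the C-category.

carbon steel: T≤10 °C ⇒ hinge +0.150·(6.7−10) = -0.4950
  Pd branch = 1.77·Pd^0.52·e^(0.02·RH+f) = 15.56 μm/a
  Sd branch = 0.102·Sd^0.62·e^(0.033·RH+0.04·T) = 12.1 μm/a
  sum: 15.56 + 12.1 → r_corr = 27.65 μm/a
ISO 9223 Table 2 (carbon steel): 25 < 27.7 ≤ 50 μm/a ⇒ C3

C3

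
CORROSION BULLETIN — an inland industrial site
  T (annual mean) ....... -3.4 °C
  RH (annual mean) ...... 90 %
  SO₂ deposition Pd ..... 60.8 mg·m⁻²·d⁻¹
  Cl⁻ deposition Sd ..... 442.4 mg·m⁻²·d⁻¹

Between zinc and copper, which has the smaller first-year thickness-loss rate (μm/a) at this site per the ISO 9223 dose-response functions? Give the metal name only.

zinc: T≤10 °C ⇒ hinge +0.038·(-3.4−10) = -0.5092
  sulphur-dioxide contribution → 2.967 μm/a
  chloride contribution → 0.8676 μm/a
  ⇒ r_corr(zinc) = 3.835 μm/a
copper: f(T) = +0.126·(T−10) [T≤10 °C] = -1.6884
  sulphur-dioxide contribution → 0.5767 μm/a
  chloride contribution → 1.148 μm/a
  total first-year rate 1.724 μm/a
Ordering by μm/a: zinc (3.83) > copper (1.72)

copper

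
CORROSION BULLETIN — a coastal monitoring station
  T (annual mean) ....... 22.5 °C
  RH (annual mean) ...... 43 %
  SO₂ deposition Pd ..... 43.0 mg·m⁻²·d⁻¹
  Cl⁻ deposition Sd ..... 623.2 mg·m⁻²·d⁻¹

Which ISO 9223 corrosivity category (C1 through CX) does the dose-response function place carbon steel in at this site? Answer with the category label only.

C4

carbon steel: temperature factor f = -0.054·(12.5) = -0.6750
  sulphur-dioxide contribution → 15.06 μm/a
  chloride contribution → 56.03 μm/a
  total first-year rate 71.08 μm/a
ISO 9223 Table 2 (carbon steel): 50 < 71.1 ≤ 80 μm/a ⇒ C4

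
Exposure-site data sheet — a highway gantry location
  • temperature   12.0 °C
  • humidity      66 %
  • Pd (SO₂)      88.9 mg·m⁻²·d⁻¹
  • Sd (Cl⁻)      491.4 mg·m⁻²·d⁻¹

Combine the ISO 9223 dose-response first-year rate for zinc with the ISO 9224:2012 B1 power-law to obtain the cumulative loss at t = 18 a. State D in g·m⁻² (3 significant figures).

zinc: temperature factor f = -0.071·(2.0) = -0.1420
  SO₂ term: 0.0129·88.9^0.44·exp(0.046·66-0.1420) = 1.679
  Sd branch = 0.0175·Sd^0.57·e^(0.008·RH+0.085·T) = 2.815 μm/a
  sum: 1.679 + 2.815 → r_corr = 4.493 μm/a
Power-law: D(18) = r_corr · 18^0.813
  D(18) = 4.493 × 18^0.813 = 4.493 × 10.48 = 47.11 μm
  Mass loss = 47.11 μm × 7.14 g/cm³ = 336.4 g·m⁻²

D(18) = 336 g·m⁻²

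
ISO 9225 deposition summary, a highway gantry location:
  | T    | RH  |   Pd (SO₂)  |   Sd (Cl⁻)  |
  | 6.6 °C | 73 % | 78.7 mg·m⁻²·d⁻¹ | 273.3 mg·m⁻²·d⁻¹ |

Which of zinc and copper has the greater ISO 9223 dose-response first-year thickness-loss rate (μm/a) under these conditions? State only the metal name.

zinc

zinc: T≤10 °C ⇒ hinge +0.038·(6.6−10) = -0.1292
  SO₂ term: 0.0129·78.7^0.44·exp(0.046·73-0.1292) = 2.224
  Sd branch = 0.0175·Sd^0.57·e^(0.008·RH+0.085·T) = 1.346 μm/a
  sum: 2.224 + 1.346 → r_corr = 3.57 μm/a
copper: f(T) = +0.126·(T−10) [T≤10 °C] = -0.4284
  SO₂ term: 0.0053·78.7^0.26·exp(0.059·73-0.4284) = 0.7974
  Sd branch = 0.01025·Sd^0.27·e^(0.036·RH+0.049·T) = 0.8921 μm/a
  r_corr = 0.7974 + 0.8921 = 1.689 μm/a
Ordering by μm/a: zinc (3.57) > copper (1.69)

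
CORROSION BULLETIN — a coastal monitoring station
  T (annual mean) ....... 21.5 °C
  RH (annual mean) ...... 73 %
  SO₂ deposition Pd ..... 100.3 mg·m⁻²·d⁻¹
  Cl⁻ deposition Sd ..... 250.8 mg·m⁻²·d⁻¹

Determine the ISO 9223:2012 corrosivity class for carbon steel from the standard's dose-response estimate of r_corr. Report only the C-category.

C5

carbon steel: T>10 °C ⇒ hinge -0.054·(21.5−10) = -0.6210
  Pd branch = 1.77·Pd^0.52·e^(0.02·RH+f) = 44.98 μm/a
  Cl⁻ term: 0.102·250.8^0.62·exp(0.033·73+0.04·21.5) = 82.39
  r_corr = 44.98 + 82.39 = 127.4 μm/a
Category bounds: 80…200 μm/a bracket r_corr ⇒ C5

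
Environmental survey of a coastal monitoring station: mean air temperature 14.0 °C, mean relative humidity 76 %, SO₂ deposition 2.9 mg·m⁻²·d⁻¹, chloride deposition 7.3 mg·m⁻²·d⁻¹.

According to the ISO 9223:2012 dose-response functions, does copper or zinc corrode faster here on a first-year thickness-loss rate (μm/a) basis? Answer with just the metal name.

copper: T>10 °C ⇒ hinge -0.080·(14.0−10) = -0.3200
  sulphur-dioxide contribution → 0.4497 μm/a
  chloride contribution → 0.537 μm/a
  total first-year rate 0.9867 μm/a
zinc: f(T) = -0.071·(T−10) [T>10 °C] = -0.2840
  sulphur-dioxide contribution → 0.5117 μm/a
  chloride contribution → 0.3281 μm/a
  ⇒ r_corr(zinc) = 0.8398 μm/a
Ordering by μm/a: copper (0.987) > zinc (0.84)

copper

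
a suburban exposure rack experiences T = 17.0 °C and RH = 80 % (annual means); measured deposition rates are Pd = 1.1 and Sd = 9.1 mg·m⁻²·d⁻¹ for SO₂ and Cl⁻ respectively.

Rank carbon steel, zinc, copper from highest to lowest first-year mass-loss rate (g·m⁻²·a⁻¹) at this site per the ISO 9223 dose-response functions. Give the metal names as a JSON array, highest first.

["carbon steel", "copper", "zinc"]

carbon steel: temperature factor f = -0.054·(7.0) = -0.3780
  SO₂ term: 1.77·1.1^0.52·exp(0.02·80-0.3780) = 6.313
  Cl⁻ term: 0.102·9.1^0.62·exp(0.033·80+0.04·17.0) = 11.09
  r_corr = 6.313 + 11.09 = 17.41 μm/a
  mass loss = 17.41 μm/a × 7.85 g/cm³ = 136.6 g·m⁻²·a⁻¹
zinc: f(T) = -0.071·(T−10) [T>10 °C] = -0.4970
  Pd branch = 0.0129·Pd^0.44·e^(0.046·RH+f) = 0.3245 μm/a
  Sd branch = 0.0175·Sd^0.57·e^(0.008·RH+0.085·T) = 0.4957 μm/a
  sum: 0.3245 + 0.4957 → r_corr = 0.8201 μm/a
  mass loss = 0.8201 μm/a × 7.14 g/cm³ = 5.856 g·m⁻²·a⁻¹
copper: T>10 °C ⇒ hinge -0.080·(17.0−10) = -0.5600
  SO₂ term: 0.0053·1.1^0.26·exp(0.059·80-0.5600) = 0.3481
  Sd branch = 0.01025·Sd^0.27·e^(0.036·RH+0.049·T) = 0.7624 μm/a
  r_corr = 0.3481 + 0.7624 = 1.111 μm/a
  mass loss = 1.111 μm/a × 8.96 g/cm³ = 9.95 g·m⁻²·a⁻¹
Ordering by g·m⁻²·a⁻¹: carbon steel (137) > copper (9.95) > zinc (5.86)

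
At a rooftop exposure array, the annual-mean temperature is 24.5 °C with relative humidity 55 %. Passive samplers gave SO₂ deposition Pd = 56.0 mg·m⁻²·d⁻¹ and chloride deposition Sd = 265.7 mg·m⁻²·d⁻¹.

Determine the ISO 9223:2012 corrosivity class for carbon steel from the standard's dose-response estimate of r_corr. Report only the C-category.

C4

carbon steel: f(T) = -0.054·(T−10) [T>10 °C] = -0.7830
  sulphur-dioxide contribution → 19.71 μm/a
  chloride contribution → 53.16 μm/a
  total first-year rate 72.87 μm/a
ISO 9223 Table 2 (carbon steel): 50 < 72.9 ≤ 80 μm/a ⇒ C4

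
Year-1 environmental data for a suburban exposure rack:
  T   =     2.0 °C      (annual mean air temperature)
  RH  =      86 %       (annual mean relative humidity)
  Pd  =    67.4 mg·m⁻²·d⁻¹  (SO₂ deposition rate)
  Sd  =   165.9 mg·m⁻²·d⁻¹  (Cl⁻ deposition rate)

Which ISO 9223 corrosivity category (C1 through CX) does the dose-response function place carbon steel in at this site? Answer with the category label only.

C4

carbon steel: T≤10 °C ⇒ hinge +0.150·(2.0−10) = -1.2000
  Pd branch = 1.77·Pd^0.52·e^(0.02·RH+f) = 26.59 μm/a
  Cl⁻ term: 0.102·165.9^0.62·exp(0.033·86+0.04·2.0) = 44.89
  sum: 26.59 + 44.89 → r_corr = 71.48 μm/a
ISO 9223 Table 2 (carbon steel): 50 < 71.5 ≤ 80 μm/a ⇒ C4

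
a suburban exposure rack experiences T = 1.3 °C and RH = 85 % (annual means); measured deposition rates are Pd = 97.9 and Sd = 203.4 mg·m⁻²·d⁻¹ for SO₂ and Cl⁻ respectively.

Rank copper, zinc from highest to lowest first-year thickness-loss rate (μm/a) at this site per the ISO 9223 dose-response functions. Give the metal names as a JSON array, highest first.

["zinc", "copper"]

copper: T≤10 °C ⇒ hinge +0.126·(1.3−10) = -1.0962
  SO₂ term: 0.0053·97.9^0.26·exp(0.059·85-1.0962) = 0.8786
  Sd branch = 0.01025·Sd^0.27·e^(0.036·RH+0.049·T) = 0.9786 μm/a
  sum: 0.8786 + 0.9786 → r_corr = 1.857 μm/a
zinc: T≤10 °C ⇒ hinge +0.038·(1.3−10) = -0.3306
  SO₂ term: 0.0129·97.9^0.44·exp(0.046·85-0.3306) = 3.476
  Cl⁻ term: 0.0175·203.4^0.57·exp(0.008·85+0.085·1.3) = 0.7982
  sum: 3.476 + 0.7982 → r_corr = 4.274 μm/a
Ordering by μm/a: zinc (4.27) > copper (1.86)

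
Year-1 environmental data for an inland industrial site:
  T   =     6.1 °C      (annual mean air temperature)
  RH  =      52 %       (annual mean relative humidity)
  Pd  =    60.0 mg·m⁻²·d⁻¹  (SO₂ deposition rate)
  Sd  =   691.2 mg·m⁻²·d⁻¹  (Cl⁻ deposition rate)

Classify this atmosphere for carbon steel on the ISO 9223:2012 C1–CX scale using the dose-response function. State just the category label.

carbon steel: temperature factor f = +0.150·(-3.9) = -0.5850
  SO₂ term: 1.77·60.0^0.52·exp(0.02·52-0.5850) = 23.45
  Cl⁻ term: 0.102·691.2^0.62·exp(0.033·52+0.04·6.1) = 41.72
  r_corr = 23.45 + 41.72 = 65.18 μm/a
Category bounds: 50…80 μm/a bracket r_corr ⇒ C4

C4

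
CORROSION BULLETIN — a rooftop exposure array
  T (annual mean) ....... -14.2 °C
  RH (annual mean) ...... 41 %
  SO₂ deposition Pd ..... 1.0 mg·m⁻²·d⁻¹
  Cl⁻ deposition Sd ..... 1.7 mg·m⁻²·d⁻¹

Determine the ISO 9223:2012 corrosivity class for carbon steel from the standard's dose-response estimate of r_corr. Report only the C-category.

C1

carbon steel: T≤10 °C ⇒ hinge +0.150·(-14.2−10) = -3.6300
  SO₂ term: 1.77·1.0^0.52·exp(0.02·41-3.6300) = 0.1066
  Cl⁻ term: 0.102·1.7^0.62·exp(0.033·41+0.04·-14.2) = 0.3107
  sum: 0.1066 + 0.3107 → r_corr = 0.4173 μm/a
0.417 μm/a falls in (0, 1.3] for carbon steel → category C1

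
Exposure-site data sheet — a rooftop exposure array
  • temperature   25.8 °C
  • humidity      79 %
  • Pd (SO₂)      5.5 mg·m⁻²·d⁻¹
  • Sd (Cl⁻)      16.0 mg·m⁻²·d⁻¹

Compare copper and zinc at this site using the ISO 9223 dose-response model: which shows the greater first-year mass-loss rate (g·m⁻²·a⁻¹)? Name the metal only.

copper

copper: f(T) = -0.080·(T−10) [T>10 °C] = -1.2640
  sulphur-dioxide contribution → 0.2466 μm/a
  chloride contribution → 1.318 μm/a
  ⇒ r_corr(copper) = 1.565 μm/a
  mass loss = 1.565 μm/a × 8.96 g/cm³ = 14.02 g·m⁻²·a⁻¹
zinc: T>10 °C ⇒ hinge -0.071·(25.8−10) = -1.1218
  sulphur-dioxide contribution → 0.3368 μm/a
  chloride contribution → 1.433 μm/a
  ⇒ r_corr(zinc) = 1.77 μm/a
  mass loss = 1.77 μm/a × 7.14 g/cm³ = 12.64 g·m⁻²·a⁻¹
Ordering by g·m⁻²·a⁻¹: copper (14) > zinc (12.6)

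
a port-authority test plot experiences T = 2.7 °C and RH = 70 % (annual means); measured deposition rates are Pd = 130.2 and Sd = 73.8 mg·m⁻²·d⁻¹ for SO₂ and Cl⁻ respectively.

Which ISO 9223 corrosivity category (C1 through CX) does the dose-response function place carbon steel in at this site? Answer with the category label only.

carbon steel: T≤10 °C ⇒ hinge +0.150·(2.7−10) = -1.0950
  sulphur-dioxide contribution → 30.2 μm/a
  chloride contribution → 16.48 μm/a
  total first-year rate 46.68 μm/a
Category bounds: 25…50 μm/a bracket r_corr ⇒ C3

C3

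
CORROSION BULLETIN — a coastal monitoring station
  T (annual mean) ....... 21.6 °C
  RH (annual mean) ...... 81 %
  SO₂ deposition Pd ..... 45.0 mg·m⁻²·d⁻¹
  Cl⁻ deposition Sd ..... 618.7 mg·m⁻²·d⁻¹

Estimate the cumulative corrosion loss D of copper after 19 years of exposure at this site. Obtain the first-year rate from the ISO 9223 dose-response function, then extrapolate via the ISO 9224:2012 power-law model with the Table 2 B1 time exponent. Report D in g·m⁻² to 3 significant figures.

D(19) = 240 g·m⁻²

copper: f(T) = -0.080·(T−10) [T>10 °C] = -0.9280
  sulphur-dioxide contribution → 0.6708 μm/a
  chloride contribution → 3.094 μm/a
  ⇒ r_corr(copper) = 3.765 μm/a
Long-term exponent b (ISO 9224 Table 2, B1) = 0.667
  D(19) = 3.765 × 19^0.667 = 3.765 × 7.127 = 26.83 μm
  Mass loss = 26.83 μm × 8.96 g/cm³ = 240.4 g·m⁻²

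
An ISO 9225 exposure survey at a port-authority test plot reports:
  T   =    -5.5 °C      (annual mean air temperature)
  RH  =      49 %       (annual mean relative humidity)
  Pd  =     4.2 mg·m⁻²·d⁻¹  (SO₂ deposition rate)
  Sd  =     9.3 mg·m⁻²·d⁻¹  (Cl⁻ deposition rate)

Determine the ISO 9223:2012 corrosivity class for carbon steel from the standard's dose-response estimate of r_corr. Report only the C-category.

carbon steel: temperature factor f = +0.150·(-15.5) = -2.3250
  Pd branch = 1.77·Pd^0.52·e^(0.02·RH+f) = 0.9726 μm/a
  Sd branch = 0.102·Sd^0.62·e^(0.033·RH+0.04·T) = 1.643 μm/a
  r_corr = 0.9726 + 1.643 = 2.616 μm/a
ISO 9223 Table 2 (carbon steel): 1.3 < 2.62 ≤ 25 μm/a ⇒ C2

C2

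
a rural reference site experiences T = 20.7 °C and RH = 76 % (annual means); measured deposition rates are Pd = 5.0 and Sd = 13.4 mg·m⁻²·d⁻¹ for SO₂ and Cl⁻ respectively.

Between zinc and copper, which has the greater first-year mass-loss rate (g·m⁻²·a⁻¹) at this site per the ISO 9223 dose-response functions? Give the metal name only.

copper

zinc: f(T) = -0.071·(T−10) [T>10 °C] = -0.7597
  SO₂ term: 0.0129·5.0^0.44·exp(0.046·76-0.7597) = 0.4041
  Cl⁻ term: 0.0175·13.4^0.57·exp(0.008·76+0.085·20.7) = 0.8197
  r_corr = 0.4041 + 0.8197 = 1.224 μm/a
  mass loss = 1.224 μm/a × 7.14 g/cm³ = 8.738 g·m⁻²·a⁻¹
copper: f(T) = -0.080·(T−10) [T>10 °C] = -0.8560
  SO₂ term: 0.0053·5.0^0.26·exp(0.059·76-0.8560) = 0.3031
  Cl⁻ term: 0.01025·13.4^0.27·exp(0.036·76+0.049·20.7) = 0.8786
  sum: 0.3031 + 0.8786 → r_corr = 1.182 μm/a
  mass loss = 1.182 μm/a × 8.96 g/cm³ = 10.59 g·m⁻²·a⁻¹
Ordering by g·m⁻²·a⁻¹: copper (10.6) > zinc (8.74)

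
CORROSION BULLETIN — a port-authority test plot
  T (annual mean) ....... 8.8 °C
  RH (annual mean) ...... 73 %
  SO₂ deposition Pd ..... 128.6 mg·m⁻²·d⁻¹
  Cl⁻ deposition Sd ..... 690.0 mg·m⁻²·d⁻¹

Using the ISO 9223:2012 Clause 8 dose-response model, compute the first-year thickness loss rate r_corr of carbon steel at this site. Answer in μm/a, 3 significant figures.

r_corr = 172 μm/a

carbon steel: f(T) = +0.150·(T−10) [T≤10 °C] = -0.1800
  sulphur-dioxide contribution → 79.56 μm/a
  chloride contribution → 92.85 μm/a
  total first-year rate 172.4 μm/a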